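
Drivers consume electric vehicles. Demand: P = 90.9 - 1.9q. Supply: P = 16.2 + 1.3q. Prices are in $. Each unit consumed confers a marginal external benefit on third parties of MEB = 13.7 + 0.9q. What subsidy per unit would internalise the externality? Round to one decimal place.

Social marginal benefit = demand + MEB = 104.6 - q.
Set SMB = MC: 104.6 - q = 16.2 + 1.3q → q* = 38.4348.
The Pigouvian subsidy equals MEB at q*: 13.7 + 0.9×38.4348 = 48.2913.

subsidy = $48.3 per unit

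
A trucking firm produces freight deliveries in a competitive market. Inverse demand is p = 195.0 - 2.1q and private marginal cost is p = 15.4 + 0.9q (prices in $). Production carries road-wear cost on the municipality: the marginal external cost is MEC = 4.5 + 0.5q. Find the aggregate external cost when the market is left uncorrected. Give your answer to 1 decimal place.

$1165.4

Market equilibrium (private): 15.4 + 0.9q = 195.0 - 2.1q → q_m = 59.8667.
Total external cost = ∫₀^{q_m} (4.5 + 0.5q) dq = 4.5×59.8667 + ½×0.5×59.8667² = 1165.4056.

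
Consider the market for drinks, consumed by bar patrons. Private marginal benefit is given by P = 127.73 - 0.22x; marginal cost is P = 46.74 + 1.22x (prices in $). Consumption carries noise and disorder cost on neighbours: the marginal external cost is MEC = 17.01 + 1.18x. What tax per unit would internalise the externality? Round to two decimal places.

Social marginal benefit = demand − MEC = 110.72 - 1.40x.
Set SMB = MC: 110.72 - 1.40x = 46.74 + 1.22x → x* = 24.4198.
The Pigouvian tax equals MEC at x*: 17.01 + 1.18×24.4198 = 45.8254.

tax = $45.83 per unit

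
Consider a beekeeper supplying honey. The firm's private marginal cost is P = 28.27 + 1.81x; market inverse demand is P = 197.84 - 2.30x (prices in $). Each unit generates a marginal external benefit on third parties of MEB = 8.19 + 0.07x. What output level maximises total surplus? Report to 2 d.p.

x* = 44.00

Social marginal cost = private MC − MEB = 20.08 + 1.74x.
Set SMC = demand: 20.08 + 1.74x = 197.84 - 2.30x → x* = 44.0000.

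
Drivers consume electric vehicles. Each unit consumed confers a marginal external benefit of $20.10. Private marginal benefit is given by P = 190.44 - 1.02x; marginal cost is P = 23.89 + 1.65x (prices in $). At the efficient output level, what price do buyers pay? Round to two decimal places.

Social marginal benefit = demand + MEB = 210.54 - 1.02x.
Set SMB = MC: 210.54 - 1.02x = 23.89 + 1.65x → x* = 69.9064.
Consumer price on the demand curve at x*: 190.44 − 1.02×69.9064 = 119.1355.

P = $119.14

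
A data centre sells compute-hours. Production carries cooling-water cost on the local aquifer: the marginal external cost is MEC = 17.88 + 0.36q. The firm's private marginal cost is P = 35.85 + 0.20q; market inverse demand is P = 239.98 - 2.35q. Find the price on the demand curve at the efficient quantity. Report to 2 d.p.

P = 89.57

Social marginal cost = private MC + MEC = 53.73 + 0.56q.
Set SMC = demand: 53.73 + 0.56q = 239.98 - 2.35q → q* = 64.0034.
Consumer price on the demand curve at q*: 239.98 − 2.35×64.0034 = 89.5720.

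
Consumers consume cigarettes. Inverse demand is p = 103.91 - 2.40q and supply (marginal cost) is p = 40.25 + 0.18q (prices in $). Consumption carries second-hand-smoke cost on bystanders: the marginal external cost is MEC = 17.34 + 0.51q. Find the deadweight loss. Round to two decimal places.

DWL = $144.89

Market equilibrium (private): 40.25 + 0.18q = 103.91 - 2.40q → q_m = 24.6744.
Social marginal benefit = demand − MEC = 86.57 - 2.91q.
Set SMB = MC: 86.57 - 2.91q = 40.25 + 0.18q → q* = 14.9903.
Height of the DWL triangle at q_m is MC(q_m) − SMB(q_m) = MEC(q_m) = 29.9240.
DWL = ½ × 9.6841 × 29.9240 = 144.8935.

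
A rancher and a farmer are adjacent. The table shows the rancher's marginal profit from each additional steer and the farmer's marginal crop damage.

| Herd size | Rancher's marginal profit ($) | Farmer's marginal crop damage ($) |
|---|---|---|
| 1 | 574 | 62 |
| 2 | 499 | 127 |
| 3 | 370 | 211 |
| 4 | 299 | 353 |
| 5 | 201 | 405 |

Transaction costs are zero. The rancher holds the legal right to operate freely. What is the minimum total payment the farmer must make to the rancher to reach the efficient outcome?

$500

Left alone the rancher would choose level 5 (marginal profit stays positive).
Efficient level: k* = 3 (marginal profit ≥ marginal crop damage through 3).
The farmer must at least cover the rancher's forgone profit from cutting 5→3: 299 + 201 = 500.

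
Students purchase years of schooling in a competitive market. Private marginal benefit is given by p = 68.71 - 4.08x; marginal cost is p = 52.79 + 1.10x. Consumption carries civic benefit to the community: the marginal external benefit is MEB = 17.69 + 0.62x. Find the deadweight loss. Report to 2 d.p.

DWL = 42.10

Market equilibrium (private): 52.79 + 1.10x = 68.71 - 4.08x → x_m = 3.0734.
Social marginal benefit = demand + MEB = 86.40 - 3.46x.
Set SMB = MC: 86.40 - 3.46x = 52.79 + 1.10x → x* = 7.3706.
The welfare-loss triangle has base |x_m − x*| and height MEB(x_m) (the vertical gap between SMB and MC is zero at x* and MEB at x_m).
DWL = ½ × 4.2972 × 19.5955 = 42.1029.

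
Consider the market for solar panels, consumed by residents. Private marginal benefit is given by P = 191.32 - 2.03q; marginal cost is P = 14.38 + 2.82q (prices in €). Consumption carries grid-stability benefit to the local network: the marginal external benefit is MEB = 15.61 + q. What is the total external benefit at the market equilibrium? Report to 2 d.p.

€1234.98

Market equilibrium (private): 14.38 + 2.82q = 191.32 - 2.03q → q_m = 36.4825.
Total external benefit = ∫₀^{q_m} (15.61 + 1.00q) dq = 15.61×36.4825 + ½×1.00×36.4825² = 1234.9782.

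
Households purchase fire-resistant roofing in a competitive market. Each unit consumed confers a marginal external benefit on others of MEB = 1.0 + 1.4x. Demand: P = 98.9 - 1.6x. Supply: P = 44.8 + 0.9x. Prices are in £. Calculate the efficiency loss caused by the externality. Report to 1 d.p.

Market equilibrium (private): 44.8 + 0.9x = 98.9 - 1.6x → x_m = 21.6400.
Social marginal benefit = demand + MEB = 99.9 - 0.2x.
Set SMB = MC: 99.9 - 0.2x = 44.8 + 0.9x → x* = 50.0909.
The loss is the area between SMB and MC from x* to x_m; with linear curves that's a triangle of height MEB(x_m).
DWL = ½ × 28.4509 × 31.2960 = 445.1997.

DWL = £445.2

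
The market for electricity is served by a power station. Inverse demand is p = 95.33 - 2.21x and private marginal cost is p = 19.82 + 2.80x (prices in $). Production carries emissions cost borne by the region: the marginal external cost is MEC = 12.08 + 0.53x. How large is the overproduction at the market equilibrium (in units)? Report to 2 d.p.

Market equilibrium (private): 19.82 + 2.80x = 95.33 - 2.21x → x_m = 15.0719.
Social marginal cost = private MC + MEC = 31.90 + 3.33x.
Set SMC = demand: 31.90 + 3.33x = 95.33 - 2.21x → x* = 11.4495.
Gap = |15.0719 − 11.4495| = 3.6224.

3.62 units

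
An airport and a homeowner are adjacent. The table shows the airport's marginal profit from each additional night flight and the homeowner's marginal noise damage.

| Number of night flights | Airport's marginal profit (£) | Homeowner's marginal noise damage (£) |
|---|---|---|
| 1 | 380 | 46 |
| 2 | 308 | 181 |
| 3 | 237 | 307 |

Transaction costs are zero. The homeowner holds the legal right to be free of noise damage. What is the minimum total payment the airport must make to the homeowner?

Efficient level: marginal profit ≥ marginal noise damage through level 2, so k* = 2.
With the homeowner holding the right, the airport must at least compensate total damage at k*: 46 + 181 = 227.

£227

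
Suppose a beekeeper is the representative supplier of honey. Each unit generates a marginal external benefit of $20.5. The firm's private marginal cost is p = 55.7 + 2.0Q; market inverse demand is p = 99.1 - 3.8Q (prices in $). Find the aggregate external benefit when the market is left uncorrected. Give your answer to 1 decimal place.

$153.4

Market equilibrium (private): 55.7 + 2.0Q = 99.1 - 3.8Q → Q_m = 7.4828.
Total external benefit = MEB × Q_m = 20.5 × 7.4828 = 153.3974.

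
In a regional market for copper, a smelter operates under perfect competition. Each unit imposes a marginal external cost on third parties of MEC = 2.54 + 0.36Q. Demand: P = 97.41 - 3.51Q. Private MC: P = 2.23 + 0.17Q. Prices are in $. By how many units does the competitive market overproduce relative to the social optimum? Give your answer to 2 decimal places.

2.93 units

Market equilibrium (private): 2.23 + 0.17Q = 97.41 - 3.51Q → Q_m = 25.8641.
Social marginal cost = private MC + MEC = 4.77 + 0.53Q.
Set SMC = demand: 4.77 + 0.53Q = 97.41 - 3.51Q → Q* = 22.9307.
Gap = |25.8641 − 22.9307| = 2.9334.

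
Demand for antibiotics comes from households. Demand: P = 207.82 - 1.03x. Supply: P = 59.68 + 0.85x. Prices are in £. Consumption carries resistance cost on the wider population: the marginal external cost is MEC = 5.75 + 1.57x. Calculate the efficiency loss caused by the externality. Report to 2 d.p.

Market equilibrium (private): 59.68 + 0.85x = 207.82 - 1.03x → x_m = 78.7979.
Social marginal benefit = demand − MEC = 202.07 - 2.60x.
Set SMB = MC: 202.07 - 2.60x = 59.68 + 0.85x → x* = 41.2725.
Height of the DWL triangle at x_m is MC(x_m) − SMB(x_m) = MEC(x_m) = 129.4627.
DWL = ½ × 37.5254 × 129.4627 = 2429.0698.

DWL = £2429.07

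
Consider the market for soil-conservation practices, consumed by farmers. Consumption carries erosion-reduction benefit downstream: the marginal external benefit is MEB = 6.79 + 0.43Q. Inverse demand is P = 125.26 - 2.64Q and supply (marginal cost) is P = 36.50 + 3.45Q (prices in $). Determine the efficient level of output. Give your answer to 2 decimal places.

Social marginal benefit = demand + MEB = 132.05 - 2.21Q.
Set SMB = MC: 132.05 - 2.21Q = 36.50 + 3.45Q → Q* = 16.8816.

Q* = 16.88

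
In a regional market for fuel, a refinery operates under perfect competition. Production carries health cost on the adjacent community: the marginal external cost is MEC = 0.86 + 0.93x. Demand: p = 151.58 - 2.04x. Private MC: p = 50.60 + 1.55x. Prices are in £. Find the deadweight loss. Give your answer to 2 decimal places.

DWL = £80.76

Market equilibrium (private): 50.60 + 1.55x = 151.58 - 2.04x → x_m = 28.1281.
Social marginal cost = private MC + MEC = 51.46 + 2.48x.
Set SMC = demand: 51.46 + 2.48x = 151.58 - 2.04x → x* = 22.1504.
Between x* and x_m the wedge SMC − demand runs linearly from 0 to MEC(x_m), so the loss is a triangle.
DWL = ½ × 5.9777 × 27.0192 = 80.7563.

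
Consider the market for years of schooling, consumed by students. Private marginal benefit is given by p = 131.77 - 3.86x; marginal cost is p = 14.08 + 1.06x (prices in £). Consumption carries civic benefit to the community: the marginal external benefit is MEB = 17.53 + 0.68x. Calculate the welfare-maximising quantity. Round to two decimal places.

Social marginal benefit = demand + MEB = 149.30 - 3.18x.
Set SMB = MC: 149.30 - 3.18x = 14.08 + 1.06x → x* = 31.8915.

x* = 31.89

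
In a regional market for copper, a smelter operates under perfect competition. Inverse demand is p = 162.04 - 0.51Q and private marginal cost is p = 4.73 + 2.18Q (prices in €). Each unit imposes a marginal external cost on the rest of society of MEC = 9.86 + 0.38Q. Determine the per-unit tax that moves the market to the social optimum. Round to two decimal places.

tax = €28.11 per unit

Social marginal cost = private MC + MEC = 14.59 + 2.56Q.
Set SMC = demand: 14.59 + 2.56Q = 162.04 - 0.51Q → Q* = 48.0293.
The Pigouvian tax equals MEC at Q*: 9.86 + 0.38×48.0293 = 28.1111.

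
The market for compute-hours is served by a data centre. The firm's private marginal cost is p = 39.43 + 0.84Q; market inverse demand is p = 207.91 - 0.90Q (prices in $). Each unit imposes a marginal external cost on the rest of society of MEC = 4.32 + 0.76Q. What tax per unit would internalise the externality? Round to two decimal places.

tax = $54.22 per unit

Social marginal cost = private MC + MEC = 43.75 + 1.60Q.
Set SMC = demand: 43.75 + 1.60Q = 207.91 - 0.90Q → Q* = 65.6640.
The Pigouvian tax equals MEC at Q*: 4.32 + 0.76×65.6640 = 54.2246.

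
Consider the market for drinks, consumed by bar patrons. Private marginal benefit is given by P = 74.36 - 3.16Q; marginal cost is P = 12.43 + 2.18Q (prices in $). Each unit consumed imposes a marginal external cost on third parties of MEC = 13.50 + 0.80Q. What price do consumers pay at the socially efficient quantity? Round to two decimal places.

P = $49.44

Social marginal benefit = demand − MEC = 60.86 - 3.96Q.
Set SMB = MC: 60.86 - 3.96Q = 12.43 + 2.18Q → Q* = 7.8876.
Consumer price on the demand curve at Q*: 74.36 − 3.16×7.8876 = 49.4352.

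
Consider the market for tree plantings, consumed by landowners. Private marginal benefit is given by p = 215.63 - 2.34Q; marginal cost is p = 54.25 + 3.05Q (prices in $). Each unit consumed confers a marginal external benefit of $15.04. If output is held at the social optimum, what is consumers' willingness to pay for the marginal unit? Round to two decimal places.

Social marginal benefit = demand + MEB = 230.67 - 2.34Q.
Set SMB = MC: 230.67 - 2.34Q = 54.25 + 3.05Q → Q* = 32.7310.
Consumer price on the demand curve at Q*: 215.63 − 2.34×32.7310 = 139.0395.

P = $139.04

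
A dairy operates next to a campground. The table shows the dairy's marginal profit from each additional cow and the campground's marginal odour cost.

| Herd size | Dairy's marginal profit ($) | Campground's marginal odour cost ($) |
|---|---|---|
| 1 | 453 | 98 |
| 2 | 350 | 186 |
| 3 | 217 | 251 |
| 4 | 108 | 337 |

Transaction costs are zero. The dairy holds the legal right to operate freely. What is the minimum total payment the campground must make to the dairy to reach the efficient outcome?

Left alone the dairy would choose level 4 (marginal profit stays positive).
Efficient level: k* = 2 (marginal profit ≥ marginal odour cost through 2).
The campground must at least cover the dairy's forgone profit from cutting 4→2: 217 + 108 = 325.

$325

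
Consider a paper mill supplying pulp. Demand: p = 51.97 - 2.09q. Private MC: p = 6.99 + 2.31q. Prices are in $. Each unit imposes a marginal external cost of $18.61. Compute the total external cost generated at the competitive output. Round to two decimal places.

Market equilibrium (private): 6.99 + 2.31q = 51.97 - 2.09q → q_m = 10.2227.
Total external cost = MEC × q_m = 18.61 × 10.2227 = 190.2444.

$190.24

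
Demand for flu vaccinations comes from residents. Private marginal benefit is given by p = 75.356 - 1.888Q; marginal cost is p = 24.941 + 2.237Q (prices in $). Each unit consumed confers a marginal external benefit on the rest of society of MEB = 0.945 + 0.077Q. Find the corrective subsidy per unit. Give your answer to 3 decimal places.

subsidy = $1.922 per unit

Social marginal benefit = demand + MEB = 76.301 - 1.811Q.
Set SMB = MC: 76.301 - 1.811Q = 24.941 + 2.237Q → Q* = 12.6877.
The Pigouvian subsidy equals MEB at Q*: 0.945 + 0.077×12.6877 = 1.9220.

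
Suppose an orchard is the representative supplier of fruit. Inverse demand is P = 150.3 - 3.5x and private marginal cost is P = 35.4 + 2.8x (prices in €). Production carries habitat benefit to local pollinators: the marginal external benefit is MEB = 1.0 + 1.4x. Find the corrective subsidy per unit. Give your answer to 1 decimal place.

subsidy = €34.1 per unit

Social marginal cost = private MC − MEB = 34.4 + 1.4x.
Set SMC = demand: 34.4 + 1.4x = 150.3 - 3.5x → x* = 23.6531.
The Pigouvian subsidy equals MEB at x*: 1.0 + 1.4×23.6531 = 34.1143.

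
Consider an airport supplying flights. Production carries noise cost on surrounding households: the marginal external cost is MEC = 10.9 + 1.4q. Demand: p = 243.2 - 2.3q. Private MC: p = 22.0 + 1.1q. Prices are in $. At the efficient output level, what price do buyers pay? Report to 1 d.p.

Social marginal cost = private MC + MEC = 32.9 + 2.5q.
Set SMC = demand: 32.9 + 2.5q = 243.2 - 2.3q → q* = 43.8125.
Consumer price on the demand curve at q*: 243.2 − 2.3×43.8125 = 142.4313.

P = $142.4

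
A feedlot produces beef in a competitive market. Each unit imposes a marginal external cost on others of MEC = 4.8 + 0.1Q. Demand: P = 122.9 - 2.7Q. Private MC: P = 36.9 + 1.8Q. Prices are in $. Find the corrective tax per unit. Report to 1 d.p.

tax = $6.6 per unit

Social marginal cost = private MC + MEC = 41.7 + 1.9Q.
Set SMC = demand: 41.7 + 1.9Q = 122.9 - 2.7Q → Q* = 17.6522.
The Pigouvian tax equals MEC at Q*: 4.8 + 0.1×17.6522 = 6.5652.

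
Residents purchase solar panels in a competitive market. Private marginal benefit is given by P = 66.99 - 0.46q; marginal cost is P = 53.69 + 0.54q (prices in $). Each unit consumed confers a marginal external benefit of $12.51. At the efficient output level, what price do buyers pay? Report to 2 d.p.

P = $55.12

Social marginal benefit = demand + MEB = 79.50 - 0.46q.
Set SMB = MC: 79.50 - 0.46q = 53.69 + 0.54q → q* = 25.8100.
Consumer price on the demand curve at q*: 66.99 − 0.46×25.8100 = 55.1174.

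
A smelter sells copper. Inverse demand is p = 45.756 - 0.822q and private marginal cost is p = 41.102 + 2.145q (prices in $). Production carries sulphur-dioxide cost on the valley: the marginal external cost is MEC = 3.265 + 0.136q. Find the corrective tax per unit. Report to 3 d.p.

Social marginal cost = private MC + MEC = 44.367 + 2.281q.
Set SMC = demand: 44.367 + 2.281q = 45.756 - 0.822q → q* = 0.4476.
The Pigouvian tax equals MEC at q*: 3.265 + 0.136×0.4476 = 3.3259.

tax = $3.326 per unit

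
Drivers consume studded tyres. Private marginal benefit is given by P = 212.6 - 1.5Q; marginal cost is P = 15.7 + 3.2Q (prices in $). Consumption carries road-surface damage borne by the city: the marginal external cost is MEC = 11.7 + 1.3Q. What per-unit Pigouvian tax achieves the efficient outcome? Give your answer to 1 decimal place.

Social marginal benefit = demand − MEC = 200.9 - 2.8Q.
Set SMB = MC: 200.9 - 2.8Q = 15.7 + 3.2Q → Q* = 30.8667.
The Pigouvian tax equals MEC at Q*: 11.7 + 1.3×30.8667 = 51.8267.

tax = $51.8 per unit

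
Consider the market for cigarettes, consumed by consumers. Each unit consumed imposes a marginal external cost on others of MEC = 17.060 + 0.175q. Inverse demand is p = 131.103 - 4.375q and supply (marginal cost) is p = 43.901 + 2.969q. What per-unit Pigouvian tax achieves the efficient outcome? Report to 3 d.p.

tax = 18.693 per unit

Social marginal benefit = demand − MEC = 114.043 - 4.550q.
Set SMB = MC: 114.043 - 4.550q = 43.901 + 2.969q → q* = 9.3286.
The Pigouvian tax equals MEC at q*: 17.060 + 0.175×9.3286 = 18.6925.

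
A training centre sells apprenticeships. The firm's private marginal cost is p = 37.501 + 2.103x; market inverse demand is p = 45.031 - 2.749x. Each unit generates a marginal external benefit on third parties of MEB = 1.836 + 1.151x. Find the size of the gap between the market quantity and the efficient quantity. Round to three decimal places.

0.979 units

Market equilibrium (private): 37.501 + 2.103x = 45.031 - 2.749x → x_m = 1.5519.
Social marginal cost = private MC − MEB = 35.665 + 0.952x.
Set SMC = demand: 35.665 + 0.952x = 45.031 - 2.749x → x* = 2.5307.
Gap = |1.5519 − 2.5307| = 0.9788.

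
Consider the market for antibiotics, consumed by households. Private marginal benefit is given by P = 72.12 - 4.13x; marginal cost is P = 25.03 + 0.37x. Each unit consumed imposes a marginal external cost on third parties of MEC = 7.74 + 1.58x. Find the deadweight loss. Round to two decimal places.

DWL = 48.46

Market equilibrium (private): 25.03 + 0.37x = 72.12 - 4.13x → x_m = 10.4644.
Social marginal benefit = demand − MEC = 64.38 - 5.71x.
Set SMB = MC: 64.38 - 5.71x = 25.03 + 0.37x → x* = 6.4720.
Height of the DWL triangle at x_m is MC(x_m) − SMB(x_m) = MEC(x_m) = 24.2738.
DWL = ½ × 3.9924 × 24.2738 = 48.4554.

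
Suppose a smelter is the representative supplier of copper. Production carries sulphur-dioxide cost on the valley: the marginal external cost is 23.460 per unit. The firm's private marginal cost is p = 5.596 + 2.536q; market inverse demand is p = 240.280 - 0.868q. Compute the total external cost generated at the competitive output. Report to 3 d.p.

1617.417

Market equilibrium (private): 5.596 + 2.536q = 240.280 - 0.868q → q_m = 68.9436.
Total external cost = MEC × q_m = 23.460 × 68.9436 = 1617.4169.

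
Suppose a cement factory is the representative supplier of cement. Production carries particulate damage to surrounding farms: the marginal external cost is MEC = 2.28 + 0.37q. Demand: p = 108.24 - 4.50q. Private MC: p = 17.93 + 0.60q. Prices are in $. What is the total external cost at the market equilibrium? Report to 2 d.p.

Market equilibrium (private): 17.93 + 0.60q = 108.24 - 4.50q → q_m = 17.7078.
Total external cost = ∫₀^{q_m} (2.28 + 0.37q) dq = 2.28×17.7078 + ½×0.37×17.7078² = 98.3835.

$98.38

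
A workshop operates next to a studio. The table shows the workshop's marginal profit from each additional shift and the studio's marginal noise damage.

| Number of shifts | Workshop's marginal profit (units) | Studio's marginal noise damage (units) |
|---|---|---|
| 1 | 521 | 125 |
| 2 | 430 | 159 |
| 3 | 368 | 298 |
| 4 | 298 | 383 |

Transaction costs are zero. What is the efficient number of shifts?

3

Bargaining reaches the level where marginal profit last exceeds marginal noise damage.
That holds through level 3 (368 ≥ 298) but not at 4 (298 < 383).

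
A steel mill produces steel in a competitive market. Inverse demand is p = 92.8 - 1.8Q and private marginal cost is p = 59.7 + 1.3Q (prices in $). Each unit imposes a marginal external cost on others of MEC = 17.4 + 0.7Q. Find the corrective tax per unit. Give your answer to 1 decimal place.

tax = $20.3 per unit

Social marginal cost = private MC + MEC = 77.1 + 2.0Q.
Set SMC = demand: 77.1 + 2.0Q = 92.8 - 1.8Q → Q* = 4.1316.
The Pigouvian tax equals MEC at Q*: 17.4 + 0.7×4.1316 = 20.2921.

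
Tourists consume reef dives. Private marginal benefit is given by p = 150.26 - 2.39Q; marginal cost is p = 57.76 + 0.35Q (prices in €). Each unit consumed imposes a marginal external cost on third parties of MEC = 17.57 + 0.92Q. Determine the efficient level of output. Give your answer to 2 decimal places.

Q* = 20.47

Social marginal benefit = demand − MEC = 132.69 - 3.31Q.
Set SMB = MC: 132.69 - 3.31Q = 57.76 + 0.35Q → Q* = 20.4727.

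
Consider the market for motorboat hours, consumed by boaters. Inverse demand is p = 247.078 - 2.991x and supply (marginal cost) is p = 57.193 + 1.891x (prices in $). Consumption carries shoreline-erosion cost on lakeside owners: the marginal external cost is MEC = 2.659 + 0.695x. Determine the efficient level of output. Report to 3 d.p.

Social marginal benefit = demand − MEC = 244.419 - 3.686x.
Set SMB = MC: 244.419 - 3.686x = 57.193 + 1.891x → x* = 33.5711.

x* = 33.571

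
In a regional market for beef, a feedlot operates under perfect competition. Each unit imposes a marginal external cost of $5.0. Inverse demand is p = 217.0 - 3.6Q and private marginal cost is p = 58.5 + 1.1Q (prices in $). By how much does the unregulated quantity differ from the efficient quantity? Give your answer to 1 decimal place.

1.1 units

Market equilibrium (private): 58.5 + 1.1Q = 217.0 - 3.6Q → Q_m = 33.7234.
Social marginal cost = private MC + MEC = 63.5 + 1.1Q.
Set SMC = demand: 63.5 + 1.1Q = 217.0 - 3.6Q → Q* = 32.6596.
Gap = |33.7234 − 32.6596| = 1.0638.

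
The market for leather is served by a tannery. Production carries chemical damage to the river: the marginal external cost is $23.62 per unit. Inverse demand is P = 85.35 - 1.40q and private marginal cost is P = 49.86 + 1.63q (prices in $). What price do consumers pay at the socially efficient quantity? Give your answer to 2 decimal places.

Social marginal cost = private MC + MEC = 73.48 + 1.63q.
Set SMC = demand: 73.48 + 1.63q = 85.35 - 1.40q → q* = 3.9175.
Consumer price on the demand curve at q*: 85.35 − 1.40×3.9175 = 79.8655.

P = $79.87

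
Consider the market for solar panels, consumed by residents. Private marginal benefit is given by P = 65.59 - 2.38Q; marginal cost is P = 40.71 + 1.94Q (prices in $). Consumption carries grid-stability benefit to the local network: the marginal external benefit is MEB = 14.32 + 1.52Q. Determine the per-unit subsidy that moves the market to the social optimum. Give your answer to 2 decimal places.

Social marginal benefit = demand + MEB = 79.91 - 0.86Q.
Set SMB = MC: 79.91 - 0.86Q = 40.71 + 1.94Q → Q* = 14.0000.
The Pigouvian subsidy equals MEB at Q*: 14.32 + 1.52×14.0000 = 35.6000.

subsidy = $35.60 per unit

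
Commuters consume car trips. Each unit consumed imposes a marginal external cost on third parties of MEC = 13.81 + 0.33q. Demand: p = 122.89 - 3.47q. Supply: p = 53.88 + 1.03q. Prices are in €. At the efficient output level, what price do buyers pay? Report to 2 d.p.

Social marginal benefit = demand − MEC = 109.08 - 3.80q.
Set SMB = MC: 109.08 - 3.80q = 53.88 + 1.03q → q* = 11.4286.
Consumer price on the demand curve at q*: 122.89 − 3.47×11.4286 = 83.2328.

P = €83.23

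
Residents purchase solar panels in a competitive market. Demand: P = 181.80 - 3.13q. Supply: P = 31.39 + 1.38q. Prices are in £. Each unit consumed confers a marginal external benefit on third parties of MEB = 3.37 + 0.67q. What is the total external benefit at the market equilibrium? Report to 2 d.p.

Market equilibrium (private): 31.39 + 1.38q = 181.80 - 3.13q → q_m = 33.3503.
Total external benefit = ∫₀^{q_m} (3.37 + 0.67q) dq = 3.37×33.3503 + ½×0.67×33.3503² = 484.9918.

£484.99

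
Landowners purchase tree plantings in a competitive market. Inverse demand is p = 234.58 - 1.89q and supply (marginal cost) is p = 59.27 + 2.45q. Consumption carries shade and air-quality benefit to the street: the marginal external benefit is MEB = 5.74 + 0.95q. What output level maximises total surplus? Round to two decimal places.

q* = 53.41

Social marginal benefit = demand + MEB = 240.32 - 0.94q.
Set SMB = MC: 240.32 - 0.94q = 59.27 + 2.45q → q* = 53.4071.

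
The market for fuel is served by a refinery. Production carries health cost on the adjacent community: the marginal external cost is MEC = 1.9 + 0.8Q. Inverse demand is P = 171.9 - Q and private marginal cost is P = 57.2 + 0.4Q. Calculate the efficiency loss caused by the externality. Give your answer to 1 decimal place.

DWL = 1033.8

Market equilibrium (private): 57.2 + 0.4Q = 171.9 - Q → Q_m = 81.9286.
Social marginal cost = private MC + MEC = 59.1 + 1.2Q.
Set SMC = demand: 59.1 + 1.2Q = 171.9 - Q → Q* = 51.2727.
Between Q* and Q_m the wedge SMC − demand runs linearly from 0 to MEC(Q_m), so the loss is a triangle.
DWL = ½ × 30.6559 × 67.4429 = 1033.7614.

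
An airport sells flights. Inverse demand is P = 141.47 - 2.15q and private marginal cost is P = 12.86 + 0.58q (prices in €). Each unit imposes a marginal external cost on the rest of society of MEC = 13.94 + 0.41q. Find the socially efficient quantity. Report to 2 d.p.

Social marginal cost = private MC + MEC = 26.80 + 0.99q.
Set SMC = demand: 26.80 + 0.99q = 141.47 - 2.15q → q* = 36.5191.

q* = 36.52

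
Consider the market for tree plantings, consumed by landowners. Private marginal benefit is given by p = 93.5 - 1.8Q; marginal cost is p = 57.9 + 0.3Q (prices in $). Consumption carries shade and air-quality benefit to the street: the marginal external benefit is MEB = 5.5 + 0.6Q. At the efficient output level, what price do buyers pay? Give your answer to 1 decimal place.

P = $44.2

Social marginal benefit = demand + MEB = 99.0 - 1.2Q.
Set SMB = MC: 99.0 - 1.2Q = 57.9 + 0.3Q → Q* = 27.4000.
Consumer price on the demand curve at Q*: 93.5 − 1.8×27.4000 = 44.1800.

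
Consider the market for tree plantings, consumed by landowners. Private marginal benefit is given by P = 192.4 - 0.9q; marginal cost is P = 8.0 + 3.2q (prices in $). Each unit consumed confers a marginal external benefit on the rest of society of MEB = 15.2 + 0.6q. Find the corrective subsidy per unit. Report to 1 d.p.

subsidy = $49.4 per unit

Social marginal benefit = demand + MEB = 207.6 - 0.3q.
Set SMB = MC: 207.6 - 0.3q = 8.0 + 3.2q → q* = 57.0286.
The Pigouvian subsidy equals MEB at q*: 15.2 + 0.6×57.0286 = 49.4172.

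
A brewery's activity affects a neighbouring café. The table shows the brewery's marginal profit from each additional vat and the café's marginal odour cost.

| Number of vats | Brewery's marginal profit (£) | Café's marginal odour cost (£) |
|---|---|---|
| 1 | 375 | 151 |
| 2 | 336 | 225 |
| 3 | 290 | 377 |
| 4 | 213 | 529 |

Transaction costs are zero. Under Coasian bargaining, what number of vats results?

2

Bargaining reaches the level where marginal profit last exceeds marginal odour cost.
That holds through level 2 (336 ≥ 225) but not at 3 (290 < 377).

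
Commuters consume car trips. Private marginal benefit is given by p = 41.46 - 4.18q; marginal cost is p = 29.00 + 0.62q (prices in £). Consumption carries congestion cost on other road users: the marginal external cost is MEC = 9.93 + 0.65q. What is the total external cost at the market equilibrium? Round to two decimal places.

Market equilibrium (private): 29.00 + 0.62q = 41.46 - 4.18q → q_m = 2.5958.
Total external cost = ∫₀^{q_m} (9.93 + 0.65q) dq = 9.93×2.5958 + ½×0.65×2.5958² = 27.9662.

£27.97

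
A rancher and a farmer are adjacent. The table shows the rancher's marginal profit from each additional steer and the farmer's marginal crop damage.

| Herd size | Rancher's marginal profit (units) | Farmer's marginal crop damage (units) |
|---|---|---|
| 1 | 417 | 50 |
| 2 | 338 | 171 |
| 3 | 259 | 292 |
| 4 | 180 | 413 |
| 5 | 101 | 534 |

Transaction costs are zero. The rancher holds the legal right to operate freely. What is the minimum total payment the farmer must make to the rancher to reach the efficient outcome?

Left alone the rancher would choose level 5 (marginal profit stays positive).
Efficient level: k* = 2 (marginal profit ≥ marginal crop damage through 2).
The farmer must at least cover the rancher's forgone profit from cutting 5→2: 259 + 180 + 101 = 540.

540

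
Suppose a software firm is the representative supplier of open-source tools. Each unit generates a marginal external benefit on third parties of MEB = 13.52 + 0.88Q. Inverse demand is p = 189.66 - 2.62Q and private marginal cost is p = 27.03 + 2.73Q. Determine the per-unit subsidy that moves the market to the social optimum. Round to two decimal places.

Social marginal cost = private MC − MEB = 13.51 + 1.85Q.
Set SMC = demand: 13.51 + 1.85Q = 189.66 - 2.62Q → Q* = 39.4072.
The Pigouvian subsidy equals MEB at Q*: 13.52 + 0.88×39.4072 = 48.1983.

subsidy = 48.20 per unit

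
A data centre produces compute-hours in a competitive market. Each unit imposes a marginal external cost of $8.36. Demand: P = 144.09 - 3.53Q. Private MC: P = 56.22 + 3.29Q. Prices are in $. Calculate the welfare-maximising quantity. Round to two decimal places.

Q* = 11.66

Social marginal cost = private MC + MEC = 64.58 + 3.29Q.
Set SMC = demand: 64.58 + 3.29Q = 144.09 - 3.53Q → Q* = 11.6584.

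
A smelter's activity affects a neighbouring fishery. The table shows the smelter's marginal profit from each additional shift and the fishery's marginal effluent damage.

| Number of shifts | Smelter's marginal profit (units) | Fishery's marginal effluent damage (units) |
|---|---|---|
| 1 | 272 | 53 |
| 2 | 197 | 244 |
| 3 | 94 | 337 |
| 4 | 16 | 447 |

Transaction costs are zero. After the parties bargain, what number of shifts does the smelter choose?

1

Bargaining reaches the level where marginal profit last exceeds marginal effluent damage.
That holds through level 1 (272 ≥ 53) but not at 2 (197 < 244).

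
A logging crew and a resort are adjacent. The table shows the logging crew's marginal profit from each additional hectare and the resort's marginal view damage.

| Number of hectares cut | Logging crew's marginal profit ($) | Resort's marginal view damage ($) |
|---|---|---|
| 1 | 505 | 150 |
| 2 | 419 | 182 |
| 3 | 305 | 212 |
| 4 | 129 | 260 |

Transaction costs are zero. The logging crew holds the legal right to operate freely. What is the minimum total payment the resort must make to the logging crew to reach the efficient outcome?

$129

Left alone the logging crew would choose level 4 (marginal profit stays positive).
Efficient level: k* = 3 (marginal profit ≥ marginal view damage through 3).
The resort must at least cover the logging crew's forgone profit from cutting 4→3: 129 = 129.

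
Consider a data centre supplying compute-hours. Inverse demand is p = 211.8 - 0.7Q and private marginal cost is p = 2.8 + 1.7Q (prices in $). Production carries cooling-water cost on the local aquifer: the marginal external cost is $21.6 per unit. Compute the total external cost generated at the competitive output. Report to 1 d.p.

$1881.0

Market equilibrium (private): 2.8 + 1.7Q = 211.8 - 0.7Q → Q_m = 87.0833.
Total external cost = MEC × Q_m = 21.6 × 87.0833 = 1880.9993.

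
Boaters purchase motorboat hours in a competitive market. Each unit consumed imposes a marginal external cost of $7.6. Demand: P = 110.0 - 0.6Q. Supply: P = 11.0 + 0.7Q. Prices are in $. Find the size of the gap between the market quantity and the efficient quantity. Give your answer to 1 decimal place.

5.8 units

Market equilibrium (private): 11.0 + 0.7Q = 110.0 - 0.6Q → Q_m = 76.1538.
Social marginal benefit = demand − MEC = 102.4 - 0.6Q.
Set SMB = MC: 102.4 - 0.6Q = 11.0 + 0.7Q → Q* = 70.3077.
Gap = |76.1538 − 70.3077| = 5.8461.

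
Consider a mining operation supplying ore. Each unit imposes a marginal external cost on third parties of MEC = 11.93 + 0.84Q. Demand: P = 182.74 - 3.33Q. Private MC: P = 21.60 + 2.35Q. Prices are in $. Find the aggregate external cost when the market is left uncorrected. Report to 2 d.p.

$676.48

Market equilibrium (private): 21.60 + 2.35Q = 182.74 - 3.33Q → Q_m = 28.3697.
Total external cost = ∫₀^{Q_m} (11.93 + 0.84Q) dQ = 11.93×28.3697 + ½×0.84×28.3697² = 676.4833.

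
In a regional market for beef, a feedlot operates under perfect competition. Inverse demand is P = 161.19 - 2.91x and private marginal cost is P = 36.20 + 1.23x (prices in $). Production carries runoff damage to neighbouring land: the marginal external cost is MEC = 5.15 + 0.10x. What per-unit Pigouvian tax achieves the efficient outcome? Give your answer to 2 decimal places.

tax = $7.98 per unit

Social marginal cost = private MC + MEC = 41.35 + 1.33x.
Set SMC = demand: 41.35 + 1.33x = 161.19 - 2.91x → x* = 28.2642.
The Pigouvian tax equals MEC at x*: 5.15 + 0.10×28.2642 = 7.9764.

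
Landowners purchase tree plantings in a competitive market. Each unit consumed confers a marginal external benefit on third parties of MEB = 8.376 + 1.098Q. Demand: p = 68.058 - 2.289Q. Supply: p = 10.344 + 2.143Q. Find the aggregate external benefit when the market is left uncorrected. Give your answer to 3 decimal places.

202.170

Market equilibrium (private): 10.344 + 2.143Q = 68.058 - 2.289Q → Q_m = 13.0221.
Total external benefit = ∫₀^{Q_m} (8.376 + 1.098Q) dQ = 8.376×13.0221 + ½×1.098×13.0221² = 202.1698.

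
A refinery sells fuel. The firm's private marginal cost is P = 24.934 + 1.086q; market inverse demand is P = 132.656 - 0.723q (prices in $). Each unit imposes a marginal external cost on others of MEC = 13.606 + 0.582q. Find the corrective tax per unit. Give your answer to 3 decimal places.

tax = $36.515 per unit

Social marginal cost = private MC + MEC = 38.540 + 1.668q.
Set SMC = demand: 38.540 + 1.668q = 132.656 - 0.723q → q* = 39.3626.
The Pigouvian tax equals MEC at q*: 13.606 + 0.582×39.3626 = 36.5150.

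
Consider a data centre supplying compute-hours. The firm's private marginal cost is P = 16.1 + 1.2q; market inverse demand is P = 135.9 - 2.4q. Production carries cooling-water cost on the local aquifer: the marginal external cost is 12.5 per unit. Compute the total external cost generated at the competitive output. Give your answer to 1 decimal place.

416.0

Market equilibrium (private): 16.1 + 1.2q = 135.9 - 2.4q → q_m = 33.2778.
Total external cost = MEC × q_m = 12.5 × 33.2778 = 415.9725.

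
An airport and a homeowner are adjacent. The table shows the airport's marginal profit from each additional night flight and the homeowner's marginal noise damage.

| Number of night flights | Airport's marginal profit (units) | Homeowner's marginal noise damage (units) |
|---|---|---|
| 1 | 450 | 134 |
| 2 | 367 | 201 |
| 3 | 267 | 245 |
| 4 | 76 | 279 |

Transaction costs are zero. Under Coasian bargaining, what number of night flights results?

Bargaining reaches the level where marginal profit last exceeds marginal noise damage.
That holds through level 3 (267 ≥ 245) but not at 4 (76 < 279).

3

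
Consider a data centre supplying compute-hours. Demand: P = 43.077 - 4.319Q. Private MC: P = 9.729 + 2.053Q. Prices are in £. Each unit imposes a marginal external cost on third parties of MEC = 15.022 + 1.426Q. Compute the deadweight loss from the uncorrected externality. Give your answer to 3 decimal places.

DWL = £32.417

Market equilibrium (private): 9.729 + 2.053Q = 43.077 - 4.319Q → Q_m = 5.2335.
Social marginal cost = private MC + MEC = 24.751 + 3.479Q.
Set SMC = demand: 24.751 + 3.479Q = 43.077 - 4.319Q → Q* = 2.3501.
Height of the DWL triangle at Q_m is SMC(Q_m) − demand(Q_m) = MEC(Q_m) = 22.4850.
DWL = ½ × 2.8834 × 22.4850 = 32.4166.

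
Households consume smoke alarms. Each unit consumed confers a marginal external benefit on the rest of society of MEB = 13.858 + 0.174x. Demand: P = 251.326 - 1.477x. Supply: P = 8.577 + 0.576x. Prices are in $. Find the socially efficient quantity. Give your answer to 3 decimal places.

Social marginal benefit = demand + MEB = 265.184 - 1.303x.
Set SMB = MC: 265.184 - 1.303x = 8.577 + 0.576x → x* = 136.5657.

x* = 136.566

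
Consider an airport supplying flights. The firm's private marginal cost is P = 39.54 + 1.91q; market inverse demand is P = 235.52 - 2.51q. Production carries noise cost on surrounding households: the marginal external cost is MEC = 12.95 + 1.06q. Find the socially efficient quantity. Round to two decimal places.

q* = 33.40

Social marginal cost = private MC + MEC = 52.49 + 2.97q.
Set SMC = demand: 52.49 + 2.97q = 235.52 - 2.51q → q* = 33.3996.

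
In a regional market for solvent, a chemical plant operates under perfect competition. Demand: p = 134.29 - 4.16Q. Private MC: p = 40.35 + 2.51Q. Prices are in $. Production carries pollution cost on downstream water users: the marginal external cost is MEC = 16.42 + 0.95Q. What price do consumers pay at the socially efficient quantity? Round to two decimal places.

P = $91.97

Social marginal cost = private MC + MEC = 56.77 + 3.46Q.
Set SMC = demand: 56.77 + 3.46Q = 134.29 - 4.16Q → Q* = 10.1732.
Consumer price on the demand curve at Q*: 134.29 − 4.16×10.1732 = 91.9695.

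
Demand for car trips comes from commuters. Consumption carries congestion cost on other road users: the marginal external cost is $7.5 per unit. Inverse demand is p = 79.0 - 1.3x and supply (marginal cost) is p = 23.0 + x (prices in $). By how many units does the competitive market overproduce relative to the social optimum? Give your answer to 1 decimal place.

Market equilibrium (private): 23.0 + x = 79.0 - 1.3x → x_m = 24.3478.
Social marginal benefit = demand − MEC = 71.5 - 1.3x.
Set SMB = MC: 71.5 - 1.3x = 23.0 + x → x* = 21.0870.
Gap = |24.3478 − 21.0870| = 3.2608.

3.3 units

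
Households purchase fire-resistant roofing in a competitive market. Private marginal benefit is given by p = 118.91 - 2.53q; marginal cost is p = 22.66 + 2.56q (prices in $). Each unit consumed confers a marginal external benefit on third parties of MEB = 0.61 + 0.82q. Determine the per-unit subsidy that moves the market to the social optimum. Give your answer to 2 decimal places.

Social marginal benefit = demand + MEB = 119.52 - 1.71q.
Set SMB = MC: 119.52 - 1.71q = 22.66 + 2.56q → q* = 22.6838.
The Pigouvian subsidy equals MEB at q*: 0.61 + 0.82×22.6838 = 19.2107.

subsidy = $19.21 per unit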